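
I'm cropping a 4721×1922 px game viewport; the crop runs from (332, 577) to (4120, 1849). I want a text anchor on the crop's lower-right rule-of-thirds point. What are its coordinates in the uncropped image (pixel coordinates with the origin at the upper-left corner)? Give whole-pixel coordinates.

Crop width = 4120 − 332 = 3788 px; one third is 1262.67 px.
Crop height = 1849 − 577 = 1272 px; one third is 424.00 px.
The lower-right point is two-thirds across and two-thirds down within the crop:
x = 332 + 2 × 1262.67 ≈ 2857; y = 577 + 2 × 424.00 ≈ 1425.

(2857, 1425)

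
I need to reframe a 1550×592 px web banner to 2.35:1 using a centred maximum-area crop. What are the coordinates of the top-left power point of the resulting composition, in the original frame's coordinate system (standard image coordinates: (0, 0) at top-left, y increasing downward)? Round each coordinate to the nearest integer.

(543, 197)

1550/592 > 2.35/1, so the 2.35:1 crop keeps the full height 592 and trims width to 592 × 2.35/1 = 1391.20 px.
Left offset = (1550 − 1391.20)/2 = 79.40 px; top offset = 0.
Top-left is one-third across and one-third down within the crop:
x = 79.40 + 1 × 1391.20/3 ≈ 543; y = 0.00 + 1 × 592.00/3 ≈ 197.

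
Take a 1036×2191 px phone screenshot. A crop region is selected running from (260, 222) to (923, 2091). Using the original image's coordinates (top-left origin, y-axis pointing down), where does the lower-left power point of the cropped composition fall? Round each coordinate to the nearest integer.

Crop width = 923 − 260 = 663 px; one third is 221.00 px.
Crop height = 2091 − 222 = 1869 px; one third is 623.00 px.
The lower-left point is one-third across and two-thirds down within the crop:
x = 260 + 1 × 221.00 ≈ 481; y = 222 + 2 × 623.00 ≈ 1468.

(481, 1468)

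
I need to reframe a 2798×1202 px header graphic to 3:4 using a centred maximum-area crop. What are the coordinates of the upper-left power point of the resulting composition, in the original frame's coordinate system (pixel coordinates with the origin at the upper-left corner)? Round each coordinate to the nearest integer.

2798/1202 > 3/4, so the 3:4 crop keeps the full height 1202 and trims width to 1202 × 3/4 = 901.50 px.
Left offset = (2798 − 901.50)/2 = 948.25 px; top offset = 0.
Upper-left is one-third across and one-third down within the crop:
x = 948.25 + 1 × 901.50/3 ≈ 1249; y = 0.00 + 1 × 1202.00/3 ≈ 401.

x = 1249 px, y = 401 px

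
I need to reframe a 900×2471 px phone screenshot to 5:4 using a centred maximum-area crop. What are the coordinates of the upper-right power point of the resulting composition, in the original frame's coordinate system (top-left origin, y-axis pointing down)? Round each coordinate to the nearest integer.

x = 600 px, y = 1116 px

900/2471 < 5/4, so the 5:4 crop keeps the full width 900 and trims height to 900 × 4/5 = 720.00 px.
Top offset = (2471 − 720.00)/2 = 875.50 px; left offset = 0.
Upper-right is two-thirds across and one-third down within the crop:
x = 0.00 + 2 × 900.00/3 ≈ 600; y = 875.50 + 1 × 720.00/3 ≈ 1116.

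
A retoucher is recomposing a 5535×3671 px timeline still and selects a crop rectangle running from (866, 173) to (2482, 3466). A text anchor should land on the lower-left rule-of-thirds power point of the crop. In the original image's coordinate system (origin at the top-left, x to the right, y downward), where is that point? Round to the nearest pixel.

Crop width = 2482 − 866 = 1616 px; one third is 538.67 px.
Crop height = 3466 − 173 = 3293 px; one third is 1097.67 px.
The lower-left point is one-third across and two-thirds down within the crop:
x = 866 + 1 × 538.67 ≈ 1405; y = 173 + 2 × 1097.67 ≈ 2368.

(1405, 2368)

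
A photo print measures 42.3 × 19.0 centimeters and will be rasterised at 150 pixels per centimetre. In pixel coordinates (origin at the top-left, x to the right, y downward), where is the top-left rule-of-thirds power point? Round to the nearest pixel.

x = 2115 px, y = 950 px

In pixels the canvas is 42.3 × 150 = 6345 wide and 19.0 × 150 = 2850 tall.
The top-left point is one-third across and one-third down:
x = 1 × 6345/3 ≈ 2115; y = 1 × 2850/3 ≈ 950.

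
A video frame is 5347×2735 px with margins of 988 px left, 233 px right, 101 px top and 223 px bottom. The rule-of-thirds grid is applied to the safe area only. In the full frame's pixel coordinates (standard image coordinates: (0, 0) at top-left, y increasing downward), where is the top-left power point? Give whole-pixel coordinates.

Content width = 5347 − 988 − 233 = 4126 px; content height = 2735 − 101 − 223 = 2411 px.
Top-left is one-third across and one-third down within the safe area.
x = 988 + 1 × 4126/3 = 988 + 1375.33 ≈ 2363
y = 101 + 1 × 2411/3 = 101 + 803.67 ≈ 905

(2363, 905)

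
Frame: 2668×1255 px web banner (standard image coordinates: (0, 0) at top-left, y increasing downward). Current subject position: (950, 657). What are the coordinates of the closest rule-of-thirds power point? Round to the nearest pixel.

Third lines: x ∈ {889, 1779}, y ∈ {418, 837}.
950 is closer to x = 889; 657 is closer to y = 837.
So the nearest intersection is the lower-left power point.

x = 889 px, y = 837 px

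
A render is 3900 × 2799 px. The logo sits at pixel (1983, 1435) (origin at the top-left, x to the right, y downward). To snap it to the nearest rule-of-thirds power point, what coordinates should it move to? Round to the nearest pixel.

x = 2600 px, y = 1866 px

Third lines: x ∈ {1300, 2600}, y ∈ {933, 1866}.
1983 is closer to x = 2600; 1435 is closer to y = 1866.
So the nearest intersection is the lower-right power point.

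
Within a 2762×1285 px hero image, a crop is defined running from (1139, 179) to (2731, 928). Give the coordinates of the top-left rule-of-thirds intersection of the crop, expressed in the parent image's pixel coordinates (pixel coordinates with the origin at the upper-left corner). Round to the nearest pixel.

x = 1670 px, y = 429 px

Crop width = 2731 − 1139 = 1592 px; one third is 530.67 px.
Crop height = 928 − 179 = 749 px; one third is 249.67 px.
The top-left point is one-third across and one-third down within the crop:
x = 1139 + 1 × 530.67 ≈ 1670; y = 179 + 1 × 249.67 ≈ 429.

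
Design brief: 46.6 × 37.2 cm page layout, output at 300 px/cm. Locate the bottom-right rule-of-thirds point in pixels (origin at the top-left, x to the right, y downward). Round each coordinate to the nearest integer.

x = 9320 px, y = 7440 px

In pixels the canvas is 46.6 × 300 = 13980 wide and 37.2 × 300 = 11160 tall.
The bottom-right point is two-thirds across and two-thirds down:
x = 2 × 13980/3 ≈ 9320; y = 2 × 11160/3 ≈ 7440.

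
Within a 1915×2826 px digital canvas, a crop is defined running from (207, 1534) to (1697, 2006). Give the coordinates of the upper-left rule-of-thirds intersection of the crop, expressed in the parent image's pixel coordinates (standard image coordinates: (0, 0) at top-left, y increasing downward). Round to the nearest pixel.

Crop width = 1697 − 207 = 1490 px; one third is 496.67 px.
Crop height = 2006 − 1534 = 472 px; one third is 157.33 px.
The upper-left point is one-third across and one-third down within the crop:
x = 207 + 1 × 496.67 ≈ 704; y = 1534 + 1 × 157.33 ≈ 1691.

x = 704 px, y = 1691 px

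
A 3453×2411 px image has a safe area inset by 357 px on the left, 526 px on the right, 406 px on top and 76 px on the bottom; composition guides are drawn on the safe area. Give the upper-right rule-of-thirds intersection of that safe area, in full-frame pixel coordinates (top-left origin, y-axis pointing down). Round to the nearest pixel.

Content width = 3453 − 357 − 526 = 2570 px; content height = 2411 − 406 − 76 = 1929 px.
Upper-right is two-thirds across and one-third down within the safe area.
x = 357 + 2 × 2570/3 = 357 + 1713.33 ≈ 2070
y = 406 + 1 × 1929/3 = 406 + 643.00 ≈ 1049

x = 2070 px, y = 1049 px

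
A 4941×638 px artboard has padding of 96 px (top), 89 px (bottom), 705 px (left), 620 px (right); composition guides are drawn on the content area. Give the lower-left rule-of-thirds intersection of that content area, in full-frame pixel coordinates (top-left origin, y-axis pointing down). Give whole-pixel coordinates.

Content width = 4941 − 705 − 620 = 3616 px; content height = 638 − 96 − 89 = 453 px.
Lower-left is one-third across and two-thirds down within the content area.
x = 705 + 1 × 3616/3 = 705 + 1205.33 ≈ 1910
y = 96 + 2 × 453/3 = 96 + 302.00 ≈ 398

x = 1910 px, y = 398 px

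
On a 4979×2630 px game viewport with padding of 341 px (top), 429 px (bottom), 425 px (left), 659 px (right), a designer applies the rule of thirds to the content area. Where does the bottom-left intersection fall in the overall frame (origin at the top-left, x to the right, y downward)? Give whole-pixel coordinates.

(1723, 1581)

Content width = 4979 − 425 − 659 = 3895 px; content height = 2630 − 341 − 429 = 1860 px.
Bottom-left is one-third across and two-thirds down within the content area.
x = 425 + 1 × 3895/3 = 425 + 1298.33 ≈ 1723
y = 341 + 2 × 1860/3 = 341 + 1240.00 ≈ 1581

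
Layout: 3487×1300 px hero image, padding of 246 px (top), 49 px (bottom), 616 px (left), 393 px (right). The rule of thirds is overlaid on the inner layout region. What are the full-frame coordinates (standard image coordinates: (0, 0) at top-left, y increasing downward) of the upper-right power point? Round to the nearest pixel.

x = 2268 px, y = 581 px

Content width = 3487 − 616 − 393 = 2478 px; content height = 1300 − 246 − 49 = 1005 px.
Upper-right is two-thirds across and one-third down within the inner layout region.
x = 616 + 2 × 2478/3 = 616 + 1652.00 ≈ 2268
y = 246 + 1 × 1005/3 = 246 + 335.00 ≈ 581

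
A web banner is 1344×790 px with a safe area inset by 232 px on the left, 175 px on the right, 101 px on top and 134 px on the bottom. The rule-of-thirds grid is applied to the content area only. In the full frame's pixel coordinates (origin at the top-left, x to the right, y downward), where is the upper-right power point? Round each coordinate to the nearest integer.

x = 857 px, y = 286 px

Content width = 1344 − 232 − 175 = 937 px; content height = 790 − 101 − 134 = 555 px.
Upper-right is two-thirds across and one-third down within the content area.
x = 232 + 2 × 937/3 = 232 + 624.67 ≈ 857
y = 101 + 1 × 555/3 = 101 + 185.00 ≈ 286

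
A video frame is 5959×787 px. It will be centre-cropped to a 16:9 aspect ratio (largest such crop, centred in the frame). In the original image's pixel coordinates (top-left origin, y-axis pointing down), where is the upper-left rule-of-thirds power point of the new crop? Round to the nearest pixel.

x = 2746 px, y = 262 px

5959/787 > 16/9, so the 16:9 crop keeps the full height 787 and trims width to 787 × 16/9 = 1399.11 px.
Left offset = (5959 − 1399.11)/2 = 2279.94 px; top offset = 0.
Upper-left is one-third across and one-third down within the crop:
x = 2279.94 + 1 × 1399.11/3 ≈ 2746; y = 0.00 + 1 × 787.00/3 ≈ 262.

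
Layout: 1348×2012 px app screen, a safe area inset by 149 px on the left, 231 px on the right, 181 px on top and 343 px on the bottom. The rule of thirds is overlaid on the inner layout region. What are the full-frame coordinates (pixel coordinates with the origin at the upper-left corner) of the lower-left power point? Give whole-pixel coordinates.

(472, 1173)

Content width = 1348 − 149 − 231 = 968 px; content height = 2012 − 181 − 343 = 1488 px.
Lower-left is one-third across and two-thirds down within the inner layout region.
x = 149 + 1 × 968/3 = 149 + 322.67 ≈ 472
y = 181 + 2 × 1488/3 = 181 + 992.00 ≈ 1173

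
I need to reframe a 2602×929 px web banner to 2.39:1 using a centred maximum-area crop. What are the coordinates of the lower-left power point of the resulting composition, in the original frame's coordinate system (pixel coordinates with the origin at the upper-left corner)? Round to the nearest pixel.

x = 931 px, y = 619 px

2602/929 > 2.39/1, so the 2.39:1 crop keeps the full height 929 and trims width to 929 × 2.39/1 = 2220.31 px.
Left offset = (2602 − 2220.31)/2 = 190.85 px; top offset = 0.
Lower-left is one-third across and two-thirds down within the crop:
x = 190.85 + 1 × 2220.31/3 ≈ 931; y = 0.00 + 2 × 929.00/3 ≈ 619.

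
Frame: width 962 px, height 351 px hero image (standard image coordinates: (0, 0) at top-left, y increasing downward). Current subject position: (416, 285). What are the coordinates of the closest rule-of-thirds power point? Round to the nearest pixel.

Third lines: x ∈ {321, 641}, y ∈ {117, 234}.
416 is closer to x = 321; 285 is closer to y = 234.
So the nearest intersection is the lower-left power point.

x = 321 px, y = 234 px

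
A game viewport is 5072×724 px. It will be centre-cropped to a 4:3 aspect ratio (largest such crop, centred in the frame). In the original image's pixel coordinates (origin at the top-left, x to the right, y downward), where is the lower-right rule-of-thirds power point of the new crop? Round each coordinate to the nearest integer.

x = 2697 px, y = 483 px

5072/724 > 4/3, so the 4:3 crop keeps the full height 724 and trims width to 724 × 4/3 = 965.33 px.
Left offset = (5072 − 965.33)/2 = 2053.33 px; top offset = 0.
Lower-right is two-thirds across and two-thirds down within the crop:
x = 2053.33 + 2 × 965.33/3 ≈ 2697; y = 0.00 + 2 × 724.00/3 ≈ 483.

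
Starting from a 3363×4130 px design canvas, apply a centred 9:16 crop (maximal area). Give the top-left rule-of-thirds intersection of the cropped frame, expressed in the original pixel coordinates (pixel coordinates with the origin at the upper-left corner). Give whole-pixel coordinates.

(1294, 1377)

3363/4130 > 9/16, so the 9:16 crop keeps the full height 4130 and trims width to 4130 × 9/16 = 2323.12 px.
Left offset = (3363 − 2323.12)/2 = 519.94 px; top offset = 0.
Top-left is one-third across and one-third down within the crop:
x = 519.94 + 1 × 2323.12/3 ≈ 1294; y = 0.00 + 1 × 4130.00/3 ≈ 1377.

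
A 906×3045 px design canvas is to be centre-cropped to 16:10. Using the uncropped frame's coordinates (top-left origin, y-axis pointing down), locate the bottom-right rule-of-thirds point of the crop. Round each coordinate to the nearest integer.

x = 604 px, y = 1617 px

906/3045 < 16/10, so the 16:10 crop keeps the full width 906 and trims height to 906 × 10/16 = 566.25 px.
Top offset = (3045 − 566.25)/2 = 1239.38 px; left offset = 0.
Bottom-right is two-thirds across and two-thirds down within the crop:
x = 0.00 + 2 × 906.00/3 ≈ 604; y = 1239.38 + 2 × 566.25/3 ≈ 1617.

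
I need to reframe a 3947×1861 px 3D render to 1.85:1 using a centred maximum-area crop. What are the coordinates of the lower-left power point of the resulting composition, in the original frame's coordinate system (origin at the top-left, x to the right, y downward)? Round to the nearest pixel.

3947/1861 > 1.85/1, so the 1.85:1 crop keeps the full height 1861 and trims width to 1861 × 1.85/1 = 3442.85 px.
Left offset = (3947 − 3442.85)/2 = 252.07 px; top offset = 0.
Lower-left is one-third across and two-thirds down within the crop:
x = 252.07 + 1 × 3442.85/3 ≈ 1400; y = 0.00 + 2 × 1861.00/3 ≈ 1241.

(1400, 1241)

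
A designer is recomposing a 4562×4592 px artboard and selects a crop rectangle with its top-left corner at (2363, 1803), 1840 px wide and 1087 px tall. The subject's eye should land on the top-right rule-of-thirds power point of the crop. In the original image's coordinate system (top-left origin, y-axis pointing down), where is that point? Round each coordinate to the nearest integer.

(3590, 2165)

One third of the crop width 1840 is 613.33 px.
One third of the crop height 1087 is 362.33 px.
The top-right point is two-thirds across and one-third down within the crop:
x = 2363 + 2 × 613.33 ≈ 3590; y = 1803 + 1 × 362.33 ≈ 2165.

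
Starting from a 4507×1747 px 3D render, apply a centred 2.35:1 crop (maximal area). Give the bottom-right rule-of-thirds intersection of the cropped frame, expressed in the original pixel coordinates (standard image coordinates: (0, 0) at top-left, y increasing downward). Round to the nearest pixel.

4507/1747 > 2.35/1, so the 2.35:1 crop keeps the full height 1747 and trims width to 1747 × 2.35/1 = 4105.45 px.
Left offset = (4507 − 4105.45)/2 = 200.78 px; top offset = 0.
Bottom-right is two-thirds across and two-thirds down within the crop:
x = 200.78 + 2 × 4105.45/3 ≈ 2938; y = 0.00 + 2 × 1747.00/3 ≈ 1165.

x = 2938 px, y = 1165 px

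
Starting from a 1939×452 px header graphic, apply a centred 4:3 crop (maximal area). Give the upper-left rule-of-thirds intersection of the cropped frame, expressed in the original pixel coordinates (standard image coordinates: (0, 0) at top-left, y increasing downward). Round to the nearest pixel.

1939/452 > 4/3, so the 4:3 crop keeps the full height 452 and trims width to 452 × 4/3 = 602.67 px.
Left offset = (1939 − 602.67)/2 = 668.17 px; top offset = 0.
Upper-left is one-third across and one-third down within the crop:
x = 668.17 + 1 × 602.67/3 ≈ 869; y = 0.00 + 1 × 452.00/3 ≈ 151.

(869, 151)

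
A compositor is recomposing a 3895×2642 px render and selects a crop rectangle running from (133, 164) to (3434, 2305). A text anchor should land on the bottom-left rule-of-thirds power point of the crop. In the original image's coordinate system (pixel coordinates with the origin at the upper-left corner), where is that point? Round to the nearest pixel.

Crop width = 3434 − 133 = 3301 px; one third is 1100.33 px.
Crop height = 2305 − 164 = 2141 px; one third is 713.67 px.
The bottom-left point is one-third across and two-thirds down within the crop:
x = 133 + 1 × 1100.33 ≈ 1233; y = 164 + 2 × 713.67 ≈ 1591.

x = 1233 px, y = 1591 px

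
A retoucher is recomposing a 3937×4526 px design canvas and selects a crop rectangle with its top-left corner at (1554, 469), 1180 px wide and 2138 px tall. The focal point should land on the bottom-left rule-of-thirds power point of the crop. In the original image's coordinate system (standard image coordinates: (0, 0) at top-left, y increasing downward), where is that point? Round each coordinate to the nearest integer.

(1947, 1894)

One third of the crop width 1180 is 393.33 px.
One third of the crop height 2138 is 712.67 px.
The bottom-left point is one-third across and two-thirds down within the crop:
x = 1554 + 1 × 393.33 ≈ 1947; y = 469 + 2 × 712.67 ≈ 1894.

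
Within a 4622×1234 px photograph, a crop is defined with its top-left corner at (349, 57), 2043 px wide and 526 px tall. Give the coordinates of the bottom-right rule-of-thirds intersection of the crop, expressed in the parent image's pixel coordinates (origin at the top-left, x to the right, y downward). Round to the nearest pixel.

One third of the crop width 2043 is 681.00 px.
One third of the crop height 526 is 175.33 px.
The bottom-right point is two-thirds across and two-thirds down within the crop:
x = 349 + 2 × 681.00 ≈ 1711; y = 57 + 2 × 175.33 ≈ 408.

x = 1711 px, y = 408 px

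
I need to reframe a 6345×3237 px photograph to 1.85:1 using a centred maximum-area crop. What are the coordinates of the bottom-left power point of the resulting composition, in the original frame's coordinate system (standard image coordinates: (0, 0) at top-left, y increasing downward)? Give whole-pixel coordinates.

6345/3237 > 1.85/1, so the 1.85:1 crop keeps the full height 3237 and trims width to 3237 × 1.85/1 = 5988.45 px.
Left offset = (6345 − 5988.45)/2 = 178.27 px; top offset = 0.
Bottom-left is one-third across and two-thirds down within the crop:
x = 178.27 + 1 × 5988.45/3 ≈ 2174; y = 0.00 + 2 × 3237.00/3 ≈ 2158.

x = 2174 px, y = 2158 px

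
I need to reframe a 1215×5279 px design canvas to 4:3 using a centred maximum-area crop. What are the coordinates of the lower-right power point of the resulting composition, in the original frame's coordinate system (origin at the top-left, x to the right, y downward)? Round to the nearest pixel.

(810, 2791)

1215/5279 < 4/3, so the 4:3 crop keeps the full width 1215 and trims height to 1215 × 3/4 = 911.25 px.
Top offset = (5279 − 911.25)/2 = 2183.88 px; left offset = 0.
Lower-right is two-thirds across and two-thirds down within the crop:
x = 0.00 + 2 × 1215.00/3 ≈ 810; y = 2183.88 + 2 × 911.25/3 ≈ 2791.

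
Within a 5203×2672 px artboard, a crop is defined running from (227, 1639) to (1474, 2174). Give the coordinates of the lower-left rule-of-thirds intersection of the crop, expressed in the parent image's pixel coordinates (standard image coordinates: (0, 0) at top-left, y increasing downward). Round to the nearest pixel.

(643, 1996)

Crop width = 1474 − 227 = 1247 px; one third is 415.67 px.
Crop height = 2174 − 1639 = 535 px; one third is 178.33 px.
The lower-left point is one-third across and two-thirds down within the crop:
x = 227 + 1 × 415.67 ≈ 643; y = 1639 + 2 × 178.33 ≈ 1996.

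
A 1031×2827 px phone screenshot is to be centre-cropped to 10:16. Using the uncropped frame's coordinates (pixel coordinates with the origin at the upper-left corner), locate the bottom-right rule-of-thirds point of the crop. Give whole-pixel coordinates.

1031/2827 < 10/16, so the 10:16 crop keeps the full width 1031 and trims height to 1031 × 16/10 = 1649.60 px.
Top offset = (2827 − 1649.60)/2 = 588.70 px; left offset = 0.
Bottom-right is two-thirds across and two-thirds down within the crop:
x = 0.00 + 2 × 1031.00/3 ≈ 687; y = 588.70 + 2 × 1649.60/3 ≈ 1688.

x = 687 px, y = 1688 px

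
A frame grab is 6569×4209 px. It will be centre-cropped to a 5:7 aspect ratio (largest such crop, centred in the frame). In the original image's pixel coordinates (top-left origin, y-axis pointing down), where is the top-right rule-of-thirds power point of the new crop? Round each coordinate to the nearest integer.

x = 3786 px, y = 1403 px

6569/4209 > 5/7, so the 5:7 crop keeps the full height 4209 and trims width to 4209 × 5/7 = 3006.43 px.
Left offset = (6569 − 3006.43)/2 = 1781.29 px; top offset = 0.
Top-right is two-thirds across and one-third down within the crop:
x = 1781.29 + 2 × 3006.43/3 ≈ 3786; y = 0.00 + 1 × 4209.00/3 ≈ 1403.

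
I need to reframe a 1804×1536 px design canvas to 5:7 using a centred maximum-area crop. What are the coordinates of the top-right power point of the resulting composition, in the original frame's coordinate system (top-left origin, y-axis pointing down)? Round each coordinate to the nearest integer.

(1085, 512)

1804/1536 > 5/7, so the 5:7 crop keeps the full height 1536 and trims width to 1536 × 5/7 = 1097.14 px.
Left offset = (1804 − 1097.14)/2 = 353.43 px; top offset = 0.
Top-right is two-thirds across and one-third down within the crop:
x = 353.43 + 2 × 1097.14/3 ≈ 1085; y = 0.00 + 1 × 1536.00/3 ≈ 512.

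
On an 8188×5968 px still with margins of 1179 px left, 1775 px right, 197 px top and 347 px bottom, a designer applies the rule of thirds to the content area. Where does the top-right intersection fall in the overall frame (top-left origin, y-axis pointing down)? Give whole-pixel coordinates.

(4668, 2005)

Content width = 8188 − 1179 − 1775 = 5234 px; content height = 5968 − 197 − 347 = 5424 px.
Top-right is two-thirds across and one-third down within the content area.
x = 1179 + 2 × 5234/3 = 1179 + 3489.33 ≈ 4668
y = 197 + 1 × 5424/3 = 197 + 1808.00 ≈ 2005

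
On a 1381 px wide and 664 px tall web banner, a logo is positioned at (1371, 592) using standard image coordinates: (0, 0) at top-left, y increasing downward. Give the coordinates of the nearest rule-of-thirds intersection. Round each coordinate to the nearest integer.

x = 921 px, y = 443 px

Third lines: x ∈ {460, 921}, y ∈ {221, 443}.
1371 is closer to x = 921; 592 is closer to y = 443.
So the nearest intersection is the lower-right power point.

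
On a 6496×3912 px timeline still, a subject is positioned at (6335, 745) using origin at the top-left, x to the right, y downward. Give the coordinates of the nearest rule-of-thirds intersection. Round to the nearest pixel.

(4331, 1304)

Third lines: x ∈ {2165, 4331}, y ∈ {1304, 2608}.
6335 is closer to x = 4331; 745 is closer to y = 1304.
So the nearest intersection is the upper-right power point.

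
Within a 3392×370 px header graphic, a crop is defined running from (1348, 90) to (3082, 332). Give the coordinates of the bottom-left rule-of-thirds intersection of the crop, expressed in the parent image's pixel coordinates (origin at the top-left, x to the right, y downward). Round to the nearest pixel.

Crop width = 3082 − 1348 = 1734 px; one third is 578.00 px.
Crop height = 332 − 90 = 242 px; one third is 80.67 px.
The bottom-left point is one-third across and two-thirds down within the crop:
x = 1348 + 1 × 578.00 ≈ 1926; y = 90 + 2 × 80.67 ≈ 251.

(1926, 251)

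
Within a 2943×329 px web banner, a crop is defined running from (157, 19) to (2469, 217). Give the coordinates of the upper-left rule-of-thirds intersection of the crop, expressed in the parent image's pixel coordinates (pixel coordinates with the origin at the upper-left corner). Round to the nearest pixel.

(928, 85)

Crop width = 2469 − 157 = 2312 px; one third is 770.67 px.
Crop height = 217 − 19 = 198 px; one third is 66.00 px.
The upper-left point is one-third across and one-third down within the crop:
x = 157 + 1 × 770.67 ≈ 928; y = 19 + 1 × 66.00 ≈ 85.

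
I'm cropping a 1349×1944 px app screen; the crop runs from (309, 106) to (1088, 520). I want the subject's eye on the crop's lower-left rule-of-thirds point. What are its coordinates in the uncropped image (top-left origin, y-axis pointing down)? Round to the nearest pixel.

Crop width = 1088 − 309 = 779 px; one third is 259.67 px.
Crop height = 520 − 106 = 414 px; one third is 138.00 px.
The lower-left point is one-third across and two-thirds down within the crop:
x = 309 + 1 × 259.67 ≈ 569; y = 106 + 2 × 138.00 ≈ 382.

(569, 382)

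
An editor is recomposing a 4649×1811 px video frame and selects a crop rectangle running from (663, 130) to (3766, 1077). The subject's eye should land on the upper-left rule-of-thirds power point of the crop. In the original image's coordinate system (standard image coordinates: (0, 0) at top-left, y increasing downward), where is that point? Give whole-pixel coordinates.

(1697, 446)

Crop width = 3766 − 663 = 3103 px; one third is 1034.33 px.
Crop height = 1077 − 130 = 947 px; one third is 315.67 px.
The upper-left point is one-third across and one-third down within the crop:
x = 663 + 1 × 1034.33 ≈ 1697; y = 130 + 1 × 315.67 ≈ 446.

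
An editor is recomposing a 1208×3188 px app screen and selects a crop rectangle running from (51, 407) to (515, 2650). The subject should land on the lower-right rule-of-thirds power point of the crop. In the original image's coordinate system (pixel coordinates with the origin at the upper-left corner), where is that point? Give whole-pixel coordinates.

(360, 1902)

Crop width = 515 − 51 = 464 px; one third is 154.67 px.
Crop height = 2650 − 407 = 2243 px; one third is 747.67 px.
The lower-right point is two-thirds across and two-thirds down within the crop:
x = 51 + 2 × 154.67 ≈ 360; y = 407 + 2 × 747.67 ≈ 1902.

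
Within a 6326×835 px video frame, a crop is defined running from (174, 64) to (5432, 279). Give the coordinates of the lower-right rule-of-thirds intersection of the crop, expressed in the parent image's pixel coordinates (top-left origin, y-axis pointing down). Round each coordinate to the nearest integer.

(3679, 207)

Crop width = 5432 − 174 = 5258 px; one third is 1752.67 px.
Crop height = 279 − 64 = 215 px; one third is 71.67 px.
The lower-right point is two-thirds across and two-thirds down within the crop:
x = 174 + 2 × 1752.67 ≈ 3679; y = 64 + 2 × 71.67 ≈ 207.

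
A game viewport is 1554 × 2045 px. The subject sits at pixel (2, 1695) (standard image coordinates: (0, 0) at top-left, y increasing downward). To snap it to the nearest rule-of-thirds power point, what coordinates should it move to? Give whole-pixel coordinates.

x = 518 px, y = 1363 px

Third lines: x ∈ {518, 1036}, y ∈ {682, 1363}.
2 is closer to x = 518; 1695 is closer to y = 1363.
So the nearest intersection is the lower-left power point.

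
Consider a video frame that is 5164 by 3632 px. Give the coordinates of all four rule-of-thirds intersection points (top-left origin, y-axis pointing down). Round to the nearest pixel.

One third of 5164 is 1721.33; one third of 3632 is 1210.67.
Vertical third lines at x = 1721 and x = 3443; horizontal third lines at y = 1211 and y = 2421.

(1721, 1211), (3443, 1211), (1721, 2421), (3443, 2421)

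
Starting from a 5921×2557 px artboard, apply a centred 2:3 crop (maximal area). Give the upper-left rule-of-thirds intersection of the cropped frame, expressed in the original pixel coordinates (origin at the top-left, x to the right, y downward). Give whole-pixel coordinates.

5921/2557 > 2/3, so the 2:3 crop keeps the full height 2557 and trims width to 2557 × 2/3 = 1704.67 px.
Left offset = (5921 − 1704.67)/2 = 2108.17 px; top offset = 0.
Upper-left is one-third across and one-third down within the crop:
x = 2108.17 + 1 × 1704.67/3 ≈ 2676; y = 0.00 + 1 × 2557.00/3 ≈ 852.

x = 2676 px, y = 852 px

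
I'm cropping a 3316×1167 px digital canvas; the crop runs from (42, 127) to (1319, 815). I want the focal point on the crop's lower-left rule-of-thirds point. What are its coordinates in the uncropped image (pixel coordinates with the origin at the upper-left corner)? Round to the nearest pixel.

x = 468 px, y = 586 px

Crop width = 1319 − 42 = 1277 px; one third is 425.67 px.
Crop height = 815 − 127 = 688 px; one third is 229.33 px.
The lower-left point is one-third across and two-thirds down within the crop:
x = 42 + 1 × 425.67 ≈ 468; y = 127 + 2 × 229.33 ≈ 586.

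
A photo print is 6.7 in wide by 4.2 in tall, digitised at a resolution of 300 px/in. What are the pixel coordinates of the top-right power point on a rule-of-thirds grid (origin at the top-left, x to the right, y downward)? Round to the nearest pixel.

In pixels the canvas is 6.7 × 300 = 2010 wide and 4.2 × 300 = 1260 tall.
The top-right point is two-thirds across and one-third down:
x = 2 × 2010/3 ≈ 1340; y = 1 × 1260/3 ≈ 420.

(1340, 420)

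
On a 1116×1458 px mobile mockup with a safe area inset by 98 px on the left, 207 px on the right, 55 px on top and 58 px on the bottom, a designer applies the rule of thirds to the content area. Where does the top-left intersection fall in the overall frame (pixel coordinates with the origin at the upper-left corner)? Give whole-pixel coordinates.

Content width = 1116 − 98 − 207 = 811 px; content height = 1458 − 55 − 58 = 1345 px.
Top-left is one-third across and one-third down within the content area.
x = 98 + 1 × 811/3 = 98 + 270.33 ≈ 368
y = 55 + 1 × 1345/3 = 55 + 448.33 ≈ 503

x = 368 px, y = 503 px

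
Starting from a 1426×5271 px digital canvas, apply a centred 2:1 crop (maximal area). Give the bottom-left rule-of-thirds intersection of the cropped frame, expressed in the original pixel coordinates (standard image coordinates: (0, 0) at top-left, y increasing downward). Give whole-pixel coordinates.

1426/5271 < 2/1, so the 2:1 crop keeps the full width 1426 and trims height to 1426 × 1/2 = 713.00 px.
Top offset = (5271 − 713.00)/2 = 2279.00 px; left offset = 0.
Bottom-left is one-third across and two-thirds down within the crop:
x = 0.00 + 1 × 1426.00/3 ≈ 475; y = 2279.00 + 2 × 713.00/3 ≈ 2754.

x = 475 px, y = 2754 px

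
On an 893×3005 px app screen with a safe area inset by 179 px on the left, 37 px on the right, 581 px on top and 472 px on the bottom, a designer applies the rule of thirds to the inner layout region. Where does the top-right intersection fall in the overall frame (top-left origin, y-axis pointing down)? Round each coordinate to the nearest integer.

x = 630 px, y = 1232 px

Content width = 893 − 179 − 37 = 677 px; content height = 3005 − 581 − 472 = 1952 px.
Top-right is two-thirds across and one-third down within the inner layout region.
x = 179 + 2 × 677/3 = 179 + 451.33 ≈ 630
y = 581 + 1 × 1952/3 = 581 + 650.67 ≈ 1232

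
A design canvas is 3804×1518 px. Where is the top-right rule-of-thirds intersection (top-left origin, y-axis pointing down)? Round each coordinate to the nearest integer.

x = 2536 px, y = 506 px

The top-right point sits two-thirds of the way across and one-third of the way down.
x = 2 × 3804/3 ≈ 2536; y = 1 × 1518/3 ≈ 506.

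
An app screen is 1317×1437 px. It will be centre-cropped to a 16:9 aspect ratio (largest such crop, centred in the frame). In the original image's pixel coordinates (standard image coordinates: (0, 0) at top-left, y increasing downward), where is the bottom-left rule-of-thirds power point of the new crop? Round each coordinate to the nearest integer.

1317/1437 < 16/9, so the 16:9 crop keeps the full width 1317 and trims height to 1317 × 9/16 = 740.81 px.
Top offset = (1437 − 740.81)/2 = 348.09 px; left offset = 0.
Bottom-left is one-third across and two-thirds down within the crop:
x = 0.00 + 1 × 1317.00/3 ≈ 439; y = 348.09 + 2 × 740.81/3 ≈ 842.

(439, 842)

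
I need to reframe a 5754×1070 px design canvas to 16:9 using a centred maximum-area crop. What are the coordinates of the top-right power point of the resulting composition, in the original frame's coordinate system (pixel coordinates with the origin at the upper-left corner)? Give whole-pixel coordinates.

5754/1070 > 16/9, so the 16:9 crop keeps the full height 1070 and trims width to 1070 × 16/9 = 1902.22 px.
Left offset = (5754 − 1902.22)/2 = 1925.89 px; top offset = 0.
Top-right is two-thirds across and one-third down within the crop:
x = 1925.89 + 2 × 1902.22/3 ≈ 3194; y = 0.00 + 1 × 1070.00/3 ≈ 357.

(3194, 357)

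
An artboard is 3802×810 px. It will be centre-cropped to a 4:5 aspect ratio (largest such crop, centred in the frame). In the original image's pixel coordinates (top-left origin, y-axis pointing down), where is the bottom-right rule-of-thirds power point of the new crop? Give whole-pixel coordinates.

3802/810 > 4/5, so the 4:5 crop keeps the full height 810 and trims width to 810 × 4/5 = 648.00 px.
Left offset = (3802 − 648.00)/2 = 1577.00 px; top offset = 0.
Bottom-right is two-thirds across and two-thirds down within the crop:
x = 1577.00 + 2 × 648.00/3 ≈ 2009; y = 0.00 + 2 × 810.00/3 ≈ 540.

(2009, 540)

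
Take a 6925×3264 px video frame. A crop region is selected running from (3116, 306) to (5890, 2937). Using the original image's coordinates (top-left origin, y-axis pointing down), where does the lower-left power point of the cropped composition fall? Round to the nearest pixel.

x = 4041 px, y = 2060 px

Crop width = 5890 − 3116 = 2774 px; one third is 924.67 px.
Crop height = 2937 − 306 = 2631 px; one third is 877.00 px.
The lower-left point is one-third across and two-thirds down within the crop:
x = 3116 + 1 × 924.67 ≈ 4041; y = 306 + 2 × 877.00 ≈ 2060.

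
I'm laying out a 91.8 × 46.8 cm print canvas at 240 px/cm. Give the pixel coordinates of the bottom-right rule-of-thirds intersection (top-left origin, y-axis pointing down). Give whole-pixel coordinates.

In pixels the canvas is 91.8 × 240 = 22032 wide and 46.8 × 240 = 11232 tall.
The bottom-right point is two-thirds across and two-thirds down:
x = 2 × 22032/3 ≈ 14688; y = 2 × 11232/3 ≈ 7488.

x = 14688 px, y = 7488 px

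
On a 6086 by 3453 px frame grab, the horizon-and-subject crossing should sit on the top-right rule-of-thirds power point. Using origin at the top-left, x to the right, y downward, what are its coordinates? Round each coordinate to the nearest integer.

(4057, 1151)

The top-right point sits two-thirds of the way across and one-third of the way down.
x = 2 × 6086/3 ≈ 4057; y = 1 × 3453/3 ≈ 1151.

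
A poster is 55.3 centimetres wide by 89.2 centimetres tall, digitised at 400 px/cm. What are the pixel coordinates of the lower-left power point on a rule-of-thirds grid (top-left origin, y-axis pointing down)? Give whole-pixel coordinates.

In pixels the canvas is 55.3 × 400 = 22120 wide and 89.2 × 400 = 35680 tall.
The lower-left point is one-third across and two-thirds down:
x = 1 × 22120/3 ≈ 7373; y = 2 × 35680/3 ≈ 23787.

(7373, 23787)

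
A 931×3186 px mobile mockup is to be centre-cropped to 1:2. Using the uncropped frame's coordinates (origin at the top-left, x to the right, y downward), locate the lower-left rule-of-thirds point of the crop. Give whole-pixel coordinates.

(310, 1903)

931/3186 < 1/2, so the 1:2 crop keeps the full width 931 and trims height to 931 × 2/1 = 1862.00 px.
Top offset = (3186 − 1862.00)/2 = 662.00 px; left offset = 0.
Lower-left is one-third across and two-thirds down within the crop:
x = 0.00 + 1 × 931.00/3 ≈ 310; y = 662.00 + 2 × 1862.00/3 ≈ 1903.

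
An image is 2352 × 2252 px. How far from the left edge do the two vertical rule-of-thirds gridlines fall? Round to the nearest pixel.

784 px and 1568 px

2352 / 3 = 784, so the vertical lines sit at one and two thirds of 2352.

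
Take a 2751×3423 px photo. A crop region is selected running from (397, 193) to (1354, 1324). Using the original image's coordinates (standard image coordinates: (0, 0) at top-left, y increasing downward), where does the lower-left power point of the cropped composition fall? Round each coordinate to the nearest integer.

Crop width = 1354 − 397 = 957 px; one third is 319.00 px.
Crop height = 1324 − 193 = 1131 px; one third is 377.00 px.
The lower-left point is one-third across and two-thirds down within the crop:
x = 397 + 1 × 319.00 ≈ 716; y = 193 + 2 × 377.00 ≈ 947.

(716, 947)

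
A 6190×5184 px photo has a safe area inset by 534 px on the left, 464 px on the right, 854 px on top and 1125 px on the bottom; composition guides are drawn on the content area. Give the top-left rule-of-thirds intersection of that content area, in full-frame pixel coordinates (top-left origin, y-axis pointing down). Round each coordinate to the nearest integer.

(2265, 1922)

Content width = 6190 − 534 − 464 = 5192 px; content height = 5184 − 854 − 1125 = 3205 px.
Top-left is one-third across and one-third down within the content area.
x = 534 + 1 × 5192/3 = 534 + 1730.67 ≈ 2265
y = 854 + 1 × 3205/3 = 854 + 1068.33 ≈ 1922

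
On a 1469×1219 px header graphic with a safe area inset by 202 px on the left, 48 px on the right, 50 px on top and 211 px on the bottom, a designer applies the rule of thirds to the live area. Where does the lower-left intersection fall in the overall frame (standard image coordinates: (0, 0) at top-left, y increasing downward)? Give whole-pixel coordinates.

x = 608 px, y = 689 px

Content width = 1469 − 202 − 48 = 1219 px; content height = 1219 − 50 − 211 = 958 px.
Lower-left is one-third across and two-thirds down within the live area.
x = 202 + 1 × 1219/3 = 202 + 406.33 ≈ 608
y = 50 + 2 × 958/3 = 50 + 638.67 ≈ 689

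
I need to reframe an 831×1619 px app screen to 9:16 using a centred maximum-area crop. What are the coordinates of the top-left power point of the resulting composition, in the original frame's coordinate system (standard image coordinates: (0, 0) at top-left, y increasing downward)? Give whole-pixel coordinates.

831/1619 < 9/16, so the 9:16 crop keeps the full width 831 and trims height to 831 × 16/9 = 1477.33 px.
Top offset = (1619 − 1477.33)/2 = 70.83 px; left offset = 0.
Top-left is one-third across and one-third down within the crop:
x = 0.00 + 1 × 831.00/3 ≈ 277; y = 70.83 + 1 × 1477.33/3 ≈ 563.

x = 277 px, y = 563 px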